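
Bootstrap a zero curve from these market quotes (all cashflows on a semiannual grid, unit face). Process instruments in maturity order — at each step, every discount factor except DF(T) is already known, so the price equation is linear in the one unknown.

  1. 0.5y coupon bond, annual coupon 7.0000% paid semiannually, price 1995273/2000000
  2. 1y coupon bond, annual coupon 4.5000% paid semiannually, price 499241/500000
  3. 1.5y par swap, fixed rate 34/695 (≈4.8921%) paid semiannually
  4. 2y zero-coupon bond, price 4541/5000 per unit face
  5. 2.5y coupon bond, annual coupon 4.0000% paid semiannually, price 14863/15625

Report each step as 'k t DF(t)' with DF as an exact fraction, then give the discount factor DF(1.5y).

step 1 [0.5y] bond c/2=7/200: DF=(1995273/2000000 − 7/200·(0))/(1+7/200) = 9639/10000 ≈ 0.963900
step 2 [1y] bond c/2=9/400: DF=(499241/500000 − 9/400·(0.963900))/(1+9/400) = 9553/10000 ≈ 0.955300
step 3 [1.5y] swap r/2=17/695: DF=(1 − 17/695·(0.963900+0.955300))/(1+17/695) = 9303/10000 ≈ 0.930300
step 4 [2y] zero: DF = P = 4541/5000 ≈ 0.908200
step 5 [2.5y] bond c/2=1/50: DF=(14863/15625 − 1/50·(0.963900+0.955300+0.930300+0.908200))/(1+1/50) = 8589/10000 ≈ 0.858900

1 1/2 9639/10000
2 1 9553/10000
3 3/2 9303/10000
4 2 4541/5000
5 5/2 8589/10000
DF(1.5y) = 9303/10000 ≈ 0.930300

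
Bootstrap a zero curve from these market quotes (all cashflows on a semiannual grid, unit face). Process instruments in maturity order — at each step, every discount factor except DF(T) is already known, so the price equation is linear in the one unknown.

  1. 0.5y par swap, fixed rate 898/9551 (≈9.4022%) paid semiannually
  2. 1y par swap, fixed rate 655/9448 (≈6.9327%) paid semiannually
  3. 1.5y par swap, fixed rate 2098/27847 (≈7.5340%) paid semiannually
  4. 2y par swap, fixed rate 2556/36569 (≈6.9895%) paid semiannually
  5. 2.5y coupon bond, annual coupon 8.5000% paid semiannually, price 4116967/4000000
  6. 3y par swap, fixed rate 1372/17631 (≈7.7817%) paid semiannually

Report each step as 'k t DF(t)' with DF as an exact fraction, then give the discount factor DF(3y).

step 1 [0.5y] swap r/2=449/9551: DF=(1 − 449/9551·(0))/(1+449/9551) = 9551/10000 ≈ 0.955100
step 2 [1y] swap r/2=655/18896: DF=(1 − 655/18896·(0.955100))/(1+655/18896) = 1869/2000 ≈ 0.934500
step 3 [1.5y] swap r/2=1049/27847: DF=(1 − 1049/27847·(0.955100+0.934500))/(1+1049/27847) = 8951/10000 ≈ 0.895100
step 4 [2y] swap r/2=1278/36569: DF=(1 − 1278/36569·(0.955100+0.934500+0.895100))/(1+1278/36569) = 4361/5000 ≈ 0.872200
step 5 [2.5y] bond c/2=17/400: DF=(4116967/4000000 − 17/400·(0.955100+0.934500+0.895100+0.872200))/(1+17/400) = 4191/5000 ≈ 0.838200
step 6 [3y] swap r/2=686/17631: DF=(1 − 686/17631·(0.955100+0.934500+0.895100+0.872200+0.838200))/(1+686/17631) = 3971/5000 ≈ 0.794200

1 1/2 9551/10000
2 1 1869/2000
3 3/2 8951/10000
4 2 4361/5000
5 5/2 4191/5000
6 3 3971/5000
DF(3y) = 3971/5000 ≈ 0.794200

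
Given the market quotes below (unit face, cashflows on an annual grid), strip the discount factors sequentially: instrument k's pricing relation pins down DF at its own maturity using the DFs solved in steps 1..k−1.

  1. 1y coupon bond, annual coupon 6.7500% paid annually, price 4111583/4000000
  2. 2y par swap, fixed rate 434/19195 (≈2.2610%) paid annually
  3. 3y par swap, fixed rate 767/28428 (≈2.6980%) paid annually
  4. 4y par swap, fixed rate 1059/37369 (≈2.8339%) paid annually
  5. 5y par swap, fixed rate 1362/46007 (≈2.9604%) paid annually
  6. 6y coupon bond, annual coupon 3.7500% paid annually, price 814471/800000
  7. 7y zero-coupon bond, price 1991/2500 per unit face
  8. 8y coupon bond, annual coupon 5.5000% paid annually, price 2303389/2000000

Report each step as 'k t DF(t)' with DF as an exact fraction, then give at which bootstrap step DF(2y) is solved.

step 1 [1y] bond c/1=27/400: DF=(4111583/4000000 − 27/400·(0))/(1+27/400) = 9629/10000 ≈ 0.962900
step 2 [2y] swap r/1=434/19195: DF=(1 − 434/19195·(0.962900))/(1+434/19195) = 4783/5000 ≈ 0.956600
step 3 [3y] swap r/1=767/28428: DF=(1 − 767/28428·(0.962900+0.956600))/(1+767/28428) = 9233/10000 ≈ 0.923300
step 4 [4y] swap r/1=1059/37369: DF=(1 − 1059/37369·(0.962900+0.956600+0.923300))/(1+1059/37369) = 8941/10000 ≈ 0.894100
step 5 [5y] swap r/1=1362/46007: DF=(1 − 1362/46007·(0.962900+0.956600+0.923300+0.894100))/(1+1362/46007) = 4319/5000 ≈ 0.863800
step 6 [6y] bond c/1=3/80: DF=(814471/800000 − 3/80·(0.962900+0.956600+0.923300+0.894100+0.863800))/(1+3/80) = 163/200 ≈ 0.815000
step 7 [7y] zero: DF = P = 1991/2500 ≈ 0.796400
step 8 [8y] bond c/1=11/200: DF=(2303389/2000000 − 11/200·(0.962900+0.956600+0.923300+0.894100+0.863800+0.815000+0.796400))/(1+11/200) = 3839/5000 ≈ 0.767800

1 1 9629/10000
2 2 4783/5000
3 3 9233/10000
4 4 8941/10000
5 5 4319/5000
6 6 163/200
7 7 1991/2500
8 8 3839/5000
DF(2y) is solved at step 2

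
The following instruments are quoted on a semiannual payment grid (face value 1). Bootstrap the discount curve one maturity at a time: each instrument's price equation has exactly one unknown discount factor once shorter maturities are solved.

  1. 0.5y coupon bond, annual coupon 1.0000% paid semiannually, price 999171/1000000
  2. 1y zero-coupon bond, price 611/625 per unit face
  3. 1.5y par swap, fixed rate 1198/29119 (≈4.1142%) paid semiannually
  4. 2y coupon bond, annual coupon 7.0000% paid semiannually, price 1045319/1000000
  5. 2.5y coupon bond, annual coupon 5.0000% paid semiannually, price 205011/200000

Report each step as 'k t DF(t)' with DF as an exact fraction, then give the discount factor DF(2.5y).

1 1/2 4971/5000
2 1 611/625
3 3/2 9401/10000
4 2 1823/2000
5 5/2 2267/2500
DF(2.5y) = 2267/2500 ≈ 0.906800

step 1 [0.5y] bond c/2=1/200: DF=(999171/1000000 − 1/200·(0))/(1+1/200) = 4971/5000 ≈ 0.994200
step 2 [1y] zero: DF = P = 611/625 ≈ 0.977600
step 3 [1.5y] swap r/2=599/29119: DF=(1 − 599/29119·(0.994200+0.977600))/(1+599/29119) = 9401/10000 ≈ 0.940100
step 4 [2y] bond c/2=7/200: DF=(1045319/1000000 − 7/200·(0.994200+0.977600+0.940100))/(1+7/200) = 1823/2000 ≈ 0.911500
step 5 [2.5y] bond c/2=1/40: DF=(205011/200000 − 1/40·(0.994200+0.977600+0.940100+0.911500))/(1+1/40) = 2267/2500 ≈ 0.906800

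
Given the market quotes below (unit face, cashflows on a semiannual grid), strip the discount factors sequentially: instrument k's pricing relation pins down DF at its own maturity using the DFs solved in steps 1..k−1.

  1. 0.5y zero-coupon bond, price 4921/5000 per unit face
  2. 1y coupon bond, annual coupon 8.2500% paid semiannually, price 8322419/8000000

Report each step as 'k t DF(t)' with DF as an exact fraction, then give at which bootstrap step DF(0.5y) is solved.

1 1/2 4921/5000
2 1 9601/10000
DF(0.5y) is solved at step 1

step 1 [0.5y] zero: DF = P = 4921/5000 ≈ 0.984200
step 2 [1y] bond c/2=33/800: DF=(8322419/8000000 − 33/800·(0.984200))/(1+33/800) = 9601/10000 ≈ 0.960100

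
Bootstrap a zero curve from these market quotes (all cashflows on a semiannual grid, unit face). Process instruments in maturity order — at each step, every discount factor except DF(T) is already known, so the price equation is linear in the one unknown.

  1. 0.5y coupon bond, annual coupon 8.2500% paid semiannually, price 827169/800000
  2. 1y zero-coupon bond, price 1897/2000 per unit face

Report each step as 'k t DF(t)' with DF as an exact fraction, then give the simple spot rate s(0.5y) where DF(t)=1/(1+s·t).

step 1 [0.5y] bond c/2=33/800: DF=(827169/800000 − 33/800·(0))/(1+33/800) = 993/1000 ≈ 0.993000
step 2 [1y] zero: DF = P = 1897/2000 ≈ 0.948500

1 1/2 993/1000
2 1 1897/2000
s(0.5y) = (1/(993/1000) − 1)/(1/2) = 14/993 ≈ 1.4099%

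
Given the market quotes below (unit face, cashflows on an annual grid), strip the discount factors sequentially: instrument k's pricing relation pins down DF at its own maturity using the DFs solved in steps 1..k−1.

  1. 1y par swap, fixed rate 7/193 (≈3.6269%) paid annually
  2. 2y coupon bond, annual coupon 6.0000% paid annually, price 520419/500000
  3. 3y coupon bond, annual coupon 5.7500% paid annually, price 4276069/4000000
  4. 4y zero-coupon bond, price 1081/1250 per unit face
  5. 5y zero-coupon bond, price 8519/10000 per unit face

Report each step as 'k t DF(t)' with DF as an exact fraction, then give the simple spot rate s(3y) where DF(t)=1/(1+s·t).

1 1 193/200
2 2 9273/10000
3 3 227/250
4 4 1081/1250
5 5 8519/10000
s(3y) = (1/(227/250) − 1)/(3) = 23/681 ≈ 3.3774%

step 1 [1y] swap r/1=7/193: DF=(1 − 7/193·(0))/(1+7/193) = 193/200 ≈ 0.965000
step 2 [2y] bond c/1=3/50: DF=(520419/500000 − 3/50·(0.965000))/(1+3/50) = 9273/10000 ≈ 0.927300
step 3 [3y] bond c/1=23/400: DF=(4276069/4000000 − 23/400·(0.965000+0.927300))/(1+23/400) = 227/250 ≈ 0.908000
step 4 [4y] zero: DF = P = 1081/1250 ≈ 0.864800
step 5 [5y] zero: DF = P = 8519/10000 ≈ 0.851900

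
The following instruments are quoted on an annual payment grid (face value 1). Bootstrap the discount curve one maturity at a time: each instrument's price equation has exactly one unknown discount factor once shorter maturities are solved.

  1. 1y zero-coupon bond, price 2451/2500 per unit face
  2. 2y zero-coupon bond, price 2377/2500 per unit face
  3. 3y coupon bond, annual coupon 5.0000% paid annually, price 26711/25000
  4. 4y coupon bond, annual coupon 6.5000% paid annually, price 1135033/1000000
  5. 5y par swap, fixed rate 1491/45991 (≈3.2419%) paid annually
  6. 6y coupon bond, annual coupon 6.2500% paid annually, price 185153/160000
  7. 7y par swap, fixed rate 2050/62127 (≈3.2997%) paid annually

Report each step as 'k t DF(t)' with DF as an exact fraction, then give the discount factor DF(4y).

1 1 2451/2500
2 2 2377/2500
3 3 1157/1250
4 4 4457/5000
5 5 8509/10000
6 6 4093/5000
7 7 159/200
DF(4y) = 4457/5000 ≈ 0.891400

step 1 [1y] zero: DF = P = 2451/2500 ≈ 0.980400
step 2 [2y] zero: DF = P = 2377/2500 ≈ 0.950800
step 3 [3y] bond c/1=1/20: DF=(26711/25000 − 1/20·(0.980400+0.950800))/(1+1/20) = 1157/1250 ≈ 0.925600
step 4 [4y] bond c/1=13/200: DF=(1135033/1000000 − 13/200·(0.980400+0.950800+0.925600))/(1+13/200) = 4457/5000 ≈ 0.891400
step 5 [5y] swap r/1=1491/45991: DF=(1 − 1491/45991·(0.980400+0.950800+0.925600+0.891400))/(1+1491/45991) = 8509/10000 ≈ 0.850900
step 6 [6y] bond c/1=1/16: DF=(185153/160000 − 1/16·(0.980400+0.950800+0.925600+0.891400+0.850900))/(1+1/16) = 4093/5000 ≈ 0.818600
step 7 [7y] swap r/1=2050/62127: DF=(1 − 2050/62127·(0.980400+0.950800+0.925600+0.891400+0.850900+0.818600))/(1+2050/62127) = 159/200 ≈ 0.795000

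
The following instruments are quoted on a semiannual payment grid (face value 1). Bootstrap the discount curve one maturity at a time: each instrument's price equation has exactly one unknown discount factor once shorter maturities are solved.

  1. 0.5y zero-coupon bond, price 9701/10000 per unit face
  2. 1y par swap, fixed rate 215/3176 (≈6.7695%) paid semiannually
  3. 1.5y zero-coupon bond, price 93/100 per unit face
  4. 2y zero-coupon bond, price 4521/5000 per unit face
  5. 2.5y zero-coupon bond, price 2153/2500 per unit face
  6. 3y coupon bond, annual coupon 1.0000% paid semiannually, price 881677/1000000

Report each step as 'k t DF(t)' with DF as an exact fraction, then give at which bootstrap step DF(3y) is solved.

step 1 [0.5y] zero: DF = P = 9701/10000 ≈ 0.970100
step 2 [1y] swap r/2=215/6352: DF=(1 − 215/6352·(0.970100))/(1+215/6352) = 1871/2000 ≈ 0.935500
step 3 [1.5y] zero: DF = P = 93/100 ≈ 0.930000
step 4 [2y] zero: DF = P = 4521/5000 ≈ 0.904200
step 5 [2.5y] zero: DF = P = 2153/2500 ≈ 0.861200
step 6 [3y] bond c/2=1/200: DF=(881677/1000000 − 1/200·(0.970100+0.935500+0.930000+0.904200+0.861200))/(1+1/200) = 534/625 ≈ 0.854400

1 1/2 9701/10000
2 1 1871/2000
3 3/2 93/100
4 2 4521/5000
5 5/2 2153/2500
6 3 534/625
DF(3y) is solved at step 6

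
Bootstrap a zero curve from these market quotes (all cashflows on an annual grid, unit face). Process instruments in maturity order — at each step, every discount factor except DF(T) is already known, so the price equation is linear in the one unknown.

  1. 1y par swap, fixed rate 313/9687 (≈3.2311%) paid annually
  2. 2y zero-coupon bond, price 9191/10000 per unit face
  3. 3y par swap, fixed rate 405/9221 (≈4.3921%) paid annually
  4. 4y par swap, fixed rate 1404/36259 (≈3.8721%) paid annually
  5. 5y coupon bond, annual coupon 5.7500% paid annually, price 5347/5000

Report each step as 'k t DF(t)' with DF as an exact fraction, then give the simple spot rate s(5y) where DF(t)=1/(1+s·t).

step 1 [1y] swap r/1=313/9687: DF=(1 − 313/9687·(0))/(1+313/9687) = 9687/10000 ≈ 0.968700
step 2 [2y] zero: DF = P = 9191/10000 ≈ 0.919100
step 3 [3y] swap r/1=405/9221: DF=(1 − 405/9221·(0.968700+0.919100))/(1+405/9221) = 1757/2000 ≈ 0.878500
step 4 [4y] swap r/1=1404/36259: DF=(1 − 1404/36259·(0.968700+0.919100+0.878500))/(1+1404/36259) = 2149/2500 ≈ 0.859600
step 5 [5y] bond c/1=23/400: DF=(5347/5000 − 23/400·(0.968700+0.919100+0.878500+0.859600))/(1+23/400) = 8141/10000 ≈ 0.814100

1 1 9687/10000
2 2 9191/10000
3 3 1757/2000
4 4 2149/2500
5 5 8141/10000
s(5y) = (1/(8141/10000) − 1)/(5) = 1859/40705 ≈ 4.5670%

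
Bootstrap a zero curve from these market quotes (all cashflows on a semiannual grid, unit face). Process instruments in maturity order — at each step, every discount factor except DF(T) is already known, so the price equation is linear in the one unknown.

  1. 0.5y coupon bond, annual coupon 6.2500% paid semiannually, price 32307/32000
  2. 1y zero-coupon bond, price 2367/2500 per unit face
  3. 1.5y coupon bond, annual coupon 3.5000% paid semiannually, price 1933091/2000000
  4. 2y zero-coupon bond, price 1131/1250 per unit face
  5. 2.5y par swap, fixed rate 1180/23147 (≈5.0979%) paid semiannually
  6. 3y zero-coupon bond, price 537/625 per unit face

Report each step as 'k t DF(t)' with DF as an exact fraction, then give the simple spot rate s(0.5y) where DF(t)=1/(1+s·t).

1 1/2 979/1000
2 1 2367/2500
3 3/2 573/625
4 2 1131/1250
5 5/2 441/500
6 3 537/625
s(0.5y) = (1/(979/1000) − 1)/(1/2) = 42/979 ≈ 4.2901%

step 1 [0.5y] bond c/2=1/32: DF=(32307/32000 − 1/32·(0))/(1+1/32) = 979/1000 ≈ 0.979000
step 2 [1y] zero: DF = P = 2367/2500 ≈ 0.946800
step 3 [1.5y] bond c/2=7/400: DF=(1933091/2000000 − 7/400·(0.979000+0.946800))/(1+7/400) = 573/625 ≈ 0.916800
step 4 [2y] zero: DF = P = 1131/1250 ≈ 0.904800
step 5 [2.5y] swap r/2=590/23147: DF=(1 − 590/23147·(0.979000+0.946800+0.916800+0.904800))/(1+590/23147) = 441/500 ≈ 0.882000
step 6 [3y] zero: DF = P = 537/625 ≈ 0.859200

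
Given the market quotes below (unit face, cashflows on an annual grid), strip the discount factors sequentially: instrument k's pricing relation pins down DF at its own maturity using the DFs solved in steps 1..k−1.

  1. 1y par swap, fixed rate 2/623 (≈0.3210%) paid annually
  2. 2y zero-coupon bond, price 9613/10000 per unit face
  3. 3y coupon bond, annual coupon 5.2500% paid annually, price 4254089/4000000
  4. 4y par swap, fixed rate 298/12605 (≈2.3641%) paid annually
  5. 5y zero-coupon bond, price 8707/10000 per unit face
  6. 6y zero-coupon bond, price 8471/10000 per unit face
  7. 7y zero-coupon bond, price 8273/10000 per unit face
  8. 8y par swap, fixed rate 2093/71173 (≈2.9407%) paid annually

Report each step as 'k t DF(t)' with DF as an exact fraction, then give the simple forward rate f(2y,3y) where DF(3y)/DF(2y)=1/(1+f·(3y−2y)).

1 1 623/625
2 2 9613/10000
3 3 1141/1250
4 4 4553/5000
5 5 8707/10000
6 6 8471/10000
7 7 8273/10000
8 8 7907/10000
f(2y,3y) = ((9613/10000)/(1141/1250) − 1)/(1) = 485/9128 ≈ 5.3133%

step 1 [1y] swap r/1=2/623: DF=(1 − 2/623·(0))/(1+2/623) = 623/625 ≈ 0.996800
step 2 [2y] zero: DF = P = 9613/10000 ≈ 0.961300
step 3 [3y] bond c/1=21/400: DF=(4254089/4000000 − 21/400·(0.996800+0.961300))/(1+21/400) = 1141/1250 ≈ 0.912800
step 4 [4y] swap r/1=298/12605: DF=(1 − 298/12605·(0.996800+0.961300+0.912800))/(1+298/12605) = 4553/5000 ≈ 0.910600
step 5 [5y] zero: DF = P = 8707/10000 ≈ 0.870700
step 6 [6y] zero: DF = P = 8471/10000 ≈ 0.847100
step 7 [7y] zero: DF = P = 8273/10000 ≈ 0.827300
step 8 [8y] swap r/1=2093/71173: DF=(1 − 2093/71173·(0.996800+0.961300+0.912800+0.910600+0.870700+0.847100+0.827300))/(1+2093/71173) = 7907/10000 ≈ 0.790700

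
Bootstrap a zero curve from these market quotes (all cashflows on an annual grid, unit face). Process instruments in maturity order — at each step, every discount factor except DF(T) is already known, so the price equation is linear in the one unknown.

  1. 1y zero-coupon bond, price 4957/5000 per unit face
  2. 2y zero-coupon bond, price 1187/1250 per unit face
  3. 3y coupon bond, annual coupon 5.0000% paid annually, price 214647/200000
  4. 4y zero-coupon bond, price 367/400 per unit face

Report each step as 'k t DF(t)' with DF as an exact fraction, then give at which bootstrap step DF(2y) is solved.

step 1 [1y] zero: DF = P = 4957/5000 ≈ 0.991400
step 2 [2y] zero: DF = P = 1187/1250 ≈ 0.949600
step 3 [3y] bond c/1=1/20: DF=(214647/200000 − 1/20·(0.991400+0.949600))/(1+1/20) = 9297/10000 ≈ 0.929700
step 4 [4y] zero: DF = P = 367/400 ≈ 0.917500

1 1 4957/5000
2 2 1187/1250
3 3 9297/10000
4 4 367/400
DF(2y) is solved at step 2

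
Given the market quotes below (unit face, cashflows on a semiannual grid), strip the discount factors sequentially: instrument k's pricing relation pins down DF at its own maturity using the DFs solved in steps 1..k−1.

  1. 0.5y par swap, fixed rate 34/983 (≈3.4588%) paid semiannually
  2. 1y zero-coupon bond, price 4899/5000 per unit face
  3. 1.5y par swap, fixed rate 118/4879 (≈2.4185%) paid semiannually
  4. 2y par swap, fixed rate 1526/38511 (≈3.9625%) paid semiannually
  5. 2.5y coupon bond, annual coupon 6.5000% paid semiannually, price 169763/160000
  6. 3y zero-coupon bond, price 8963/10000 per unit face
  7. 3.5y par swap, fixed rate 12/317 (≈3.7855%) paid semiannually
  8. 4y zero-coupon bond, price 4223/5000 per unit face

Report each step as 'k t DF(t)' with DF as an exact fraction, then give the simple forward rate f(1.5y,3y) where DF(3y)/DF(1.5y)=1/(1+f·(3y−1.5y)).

1 1/2 983/1000
2 1 4899/5000
3 3/2 4823/5000
4 2 9237/10000
5 5/2 1133/1250
6 3 8963/10000
7 7/2 2191/2500
8 4 4223/5000
f(1.5y,3y) = ((4823/5000)/(8963/10000) − 1)/(3/2) = 1366/26889 ≈ 5.0801%

step 1 [0.5y] swap r/2=17/983: DF=(1 − 17/983·(0))/(1+17/983) = 983/1000 ≈ 0.983000
step 2 [1y] zero: DF = P = 4899/5000 ≈ 0.979800
step 3 [1.5y] swap r/2=59/4879: DF=(1 − 59/4879·(0.983000+0.979800))/(1+59/4879) = 4823/5000 ≈ 0.964600
step 4 [2y] swap r/2=763/38511: DF=(1 − 763/38511·(0.983000+0.979800+0.964600))/(1+763/38511) = 9237/10000 ≈ 0.923700
step 5 [2.5y] bond c/2=13/400: DF=(169763/160000 − 13/400·(0.983000+0.979800+0.964600+0.923700))/(1+13/400) = 1133/1250 ≈ 0.906400
step 6 [3y] zero: DF = P = 8963/10000 ≈ 0.896300
step 7 [3.5y] swap r/2=6/317: DF=(1 − 6/317·(0.983000+0.979800+0.964600+0.923700+0.906400+0.896300))/(1+6/317) = 2191/2500 ≈ 0.876400
step 8 [4y] zero: DF = P = 4223/5000 ≈ 0.844600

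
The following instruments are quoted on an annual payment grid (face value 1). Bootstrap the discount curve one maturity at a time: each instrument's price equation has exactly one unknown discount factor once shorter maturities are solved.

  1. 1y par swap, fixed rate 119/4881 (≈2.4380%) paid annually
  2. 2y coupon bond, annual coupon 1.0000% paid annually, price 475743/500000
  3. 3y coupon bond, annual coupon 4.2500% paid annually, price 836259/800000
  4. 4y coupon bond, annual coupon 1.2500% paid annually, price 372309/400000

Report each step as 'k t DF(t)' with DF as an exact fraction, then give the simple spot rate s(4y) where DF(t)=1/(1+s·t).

step 1 [1y] swap r/1=119/4881: DF=(1 − 119/4881·(0))/(1+119/4881) = 4881/5000 ≈ 0.976200
step 2 [2y] bond c/1=1/100: DF=(475743/500000 − 1/100·(0.976200))/(1+1/100) = 2331/2500 ≈ 0.932400
step 3 [3y] bond c/1=17/400: DF=(836259/800000 − 17/400·(0.976200+0.932400))/(1+17/400) = 9249/10000 ≈ 0.924900
step 4 [4y] bond c/1=1/80: DF=(372309/400000 − 1/80·(0.976200+0.932400+0.924900))/(1+1/80) = 8843/10000 ≈ 0.884300

1 1 4881/5000
2 2 2331/2500
3 3 9249/10000
4 4 8843/10000
s(4y) = (1/(8843/10000) − 1)/(4) = 1157/35372 ≈ 3.2709%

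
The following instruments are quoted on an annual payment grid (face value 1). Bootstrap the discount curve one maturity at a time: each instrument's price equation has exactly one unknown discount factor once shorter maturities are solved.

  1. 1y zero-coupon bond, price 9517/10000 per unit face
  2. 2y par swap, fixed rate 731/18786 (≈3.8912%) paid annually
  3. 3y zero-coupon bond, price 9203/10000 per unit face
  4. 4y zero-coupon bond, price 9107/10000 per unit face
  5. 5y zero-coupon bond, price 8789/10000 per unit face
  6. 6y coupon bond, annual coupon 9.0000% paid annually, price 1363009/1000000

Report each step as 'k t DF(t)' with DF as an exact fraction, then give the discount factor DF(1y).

step 1 [1y] zero: DF = P = 9517/10000 ≈ 0.951700
step 2 [2y] swap r/1=731/18786: DF=(1 − 731/18786·(0.951700))/(1+731/18786) = 9269/10000 ≈ 0.926900
step 3 [3y] zero: DF = P = 9203/10000 ≈ 0.920300
step 4 [4y] zero: DF = P = 9107/10000 ≈ 0.910700
step 5 [5y] zero: DF = P = 8789/10000 ≈ 0.878900
step 6 [6y] bond c/1=9/100: DF=(1363009/1000000 − 9/100·(0.951700+0.926900+0.920300+0.910700+0.878900))/(1+9/100) = 2179/2500 ≈ 0.871600

1 1 9517/10000
2 2 9269/10000
3 3 9203/10000
4 4 9107/10000
5 5 8789/10000
6 6 2179/2500
DF(1y) = 9517/10000 ≈ 0.951700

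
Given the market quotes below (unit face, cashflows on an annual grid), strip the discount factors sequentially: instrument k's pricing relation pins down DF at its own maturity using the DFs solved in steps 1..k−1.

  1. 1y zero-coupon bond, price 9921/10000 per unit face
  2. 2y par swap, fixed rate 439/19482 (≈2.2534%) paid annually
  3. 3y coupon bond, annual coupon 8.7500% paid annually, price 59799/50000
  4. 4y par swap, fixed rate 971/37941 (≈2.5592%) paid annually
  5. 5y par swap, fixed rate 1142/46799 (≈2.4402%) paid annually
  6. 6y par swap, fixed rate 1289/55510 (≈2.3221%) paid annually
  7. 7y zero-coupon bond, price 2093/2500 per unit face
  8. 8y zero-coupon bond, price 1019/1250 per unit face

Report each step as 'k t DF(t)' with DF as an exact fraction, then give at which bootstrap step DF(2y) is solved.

step 1 [1y] zero: DF = P = 9921/10000 ≈ 0.992100
step 2 [2y] swap r/1=439/19482: DF=(1 − 439/19482·(0.992100))/(1+439/19482) = 9561/10000 ≈ 0.956100
step 3 [3y] bond c/1=7/80: DF=(59799/50000 − 7/80·(0.992100+0.956100))/(1+7/80) = 943/1000 ≈ 0.943000
step 4 [4y] swap r/1=971/37941: DF=(1 − 971/37941·(0.992100+0.956100+0.943000))/(1+971/37941) = 9029/10000 ≈ 0.902900
step 5 [5y] swap r/1=1142/46799: DF=(1 − 1142/46799·(0.992100+0.956100+0.943000+0.902900))/(1+1142/46799) = 4429/5000 ≈ 0.885800
step 6 [6y] swap r/1=1289/55510: DF=(1 − 1289/55510·(0.992100+0.956100+0.943000+0.902900+0.885800))/(1+1289/55510) = 8711/10000 ≈ 0.871100
step 7 [7y] zero: DF = P = 2093/2500 ≈ 0.837200
step 8 [8y] zero: DF = P = 1019/1250 ≈ 0.815200

1 1 9921/10000
2 2 9561/10000
3 3 943/1000
4 4 9029/10000
5 5 4429/5000
6 6 8711/10000
7 7 2093/2500
8 8 1019/1250
DF(2y) is solved at step 2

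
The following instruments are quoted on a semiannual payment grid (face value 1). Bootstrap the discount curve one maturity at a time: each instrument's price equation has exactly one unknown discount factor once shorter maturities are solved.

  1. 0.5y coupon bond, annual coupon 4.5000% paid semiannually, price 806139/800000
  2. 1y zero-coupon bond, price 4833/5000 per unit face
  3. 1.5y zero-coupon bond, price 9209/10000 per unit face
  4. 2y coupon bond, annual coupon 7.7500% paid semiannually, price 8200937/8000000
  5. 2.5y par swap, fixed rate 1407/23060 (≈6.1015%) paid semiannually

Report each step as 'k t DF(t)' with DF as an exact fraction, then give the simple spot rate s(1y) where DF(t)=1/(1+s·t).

step 1 [0.5y] bond c/2=9/400: DF=(806139/800000 − 9/400·(0))/(1+9/400) = 1971/2000 ≈ 0.985500
step 2 [1y] zero: DF = P = 4833/5000 ≈ 0.966600
step 3 [1.5y] zero: DF = P = 9209/10000 ≈ 0.920900
step 4 [2y] bond c/2=31/800: DF=(8200937/8000000 − 31/800·(0.985500+0.966600+0.920900))/(1+31/800) = 8797/10000 ≈ 0.879700
step 5 [2.5y] swap r/2=1407/46120: DF=(1 − 1407/46120·(0.985500+0.966600+0.920900+0.879700))/(1+1407/46120) = 8593/10000 ≈ 0.859300

1 1/2 1971/2000
2 1 4833/5000
3 3/2 9209/10000
4 2 8797/10000
5 5/2 8593/10000
s(1y) = (1/(4833/5000) − 1)/(1) = 167/4833 ≈ 3.4554%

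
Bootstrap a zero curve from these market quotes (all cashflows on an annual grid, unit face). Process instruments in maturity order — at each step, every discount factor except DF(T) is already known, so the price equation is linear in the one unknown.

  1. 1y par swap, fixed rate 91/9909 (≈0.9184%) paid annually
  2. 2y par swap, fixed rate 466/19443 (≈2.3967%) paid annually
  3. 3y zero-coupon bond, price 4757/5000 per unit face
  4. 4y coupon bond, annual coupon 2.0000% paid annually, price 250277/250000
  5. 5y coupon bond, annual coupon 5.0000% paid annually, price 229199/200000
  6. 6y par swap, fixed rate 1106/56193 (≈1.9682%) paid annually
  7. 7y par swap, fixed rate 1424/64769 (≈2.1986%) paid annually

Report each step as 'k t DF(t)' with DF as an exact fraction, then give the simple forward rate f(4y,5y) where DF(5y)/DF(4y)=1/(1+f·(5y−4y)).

1 1 9909/10000
2 2 4767/5000
3 3 4757/5000
4 4 9247/10000
5 5 1819/2000
6 6 4447/5000
7 7 536/625
f(4y,5y) = ((9247/10000)/(1819/2000) − 1)/(1) = 152/9095 ≈ 1.6712%

step 1 [1y] swap r/1=91/9909: DF=(1 − 91/9909·(0))/(1+91/9909) = 9909/10000 ≈ 0.990900
step 2 [2y] swap r/1=466/19443: DF=(1 − 466/19443·(0.990900))/(1+466/19443) = 4767/5000 ≈ 0.953400
step 3 [3y] zero: DF = P = 4757/5000 ≈ 0.951400
step 4 [4y] bond c/1=1/50: DF=(250277/250000 − 1/50·(0.990900+0.953400+0.951400))/(1+1/50) = 9247/10000 ≈ 0.924700
step 5 [5y] bond c/1=1/20: DF=(229199/200000 − 1/20·(0.990900+0.953400+0.951400+0.924700))/(1+1/20) = 1819/2000 ≈ 0.909500
step 6 [6y] swap r/1=1106/56193: DF=(1 − 1106/56193·(0.990900+0.953400+0.951400+0.924700+0.909500))/(1+1106/56193) = 4447/5000 ≈ 0.889400
step 7 [7y] swap r/1=1424/64769: DF=(1 − 1424/64769·(0.990900+0.953400+0.951400+0.924700+0.909500+0.889400))/(1+1424/64769) = 536/625 ≈ 0.857600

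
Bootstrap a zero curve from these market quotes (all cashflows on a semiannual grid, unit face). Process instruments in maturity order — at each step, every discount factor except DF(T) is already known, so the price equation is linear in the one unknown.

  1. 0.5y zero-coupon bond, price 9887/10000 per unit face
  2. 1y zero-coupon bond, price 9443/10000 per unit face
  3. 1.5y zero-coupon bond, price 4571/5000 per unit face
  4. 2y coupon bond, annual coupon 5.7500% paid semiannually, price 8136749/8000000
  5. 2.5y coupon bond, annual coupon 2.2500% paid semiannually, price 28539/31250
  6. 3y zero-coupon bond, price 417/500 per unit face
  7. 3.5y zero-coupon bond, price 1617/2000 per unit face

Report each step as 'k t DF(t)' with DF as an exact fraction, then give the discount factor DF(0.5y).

1 1/2 9887/10000
2 1 9443/10000
3 3/2 4571/5000
4 2 9091/10000
5 5/2 8613/10000
6 3 417/500
7 7/2 1617/2000
DF(0.5y) = 9887/10000 ≈ 0.988700

step 1 [0.5y] zero: DF = P = 9887/10000 ≈ 0.988700
step 2 [1y] zero: DF = P = 9443/10000 ≈ 0.944300
step 3 [1.5y] zero: DF = P = 4571/5000 ≈ 0.914200
step 4 [2y] bond c/2=23/800: DF=(8136749/8000000 − 23/800·(0.988700+0.944300+0.914200))/(1+23/800) = 9091/10000 ≈ 0.909100
step 5 [2.5y] bond c/2=9/800: DF=(28539/31250 − 9/800·(0.988700+0.944300+0.914200+0.909100))/(1+9/800) = 8613/10000 ≈ 0.861300
step 6 [3y] zero: DF = P = 417/500 ≈ 0.834000
step 7 [3.5y] zero: DF = P = 1617/2000 ≈ 0.808500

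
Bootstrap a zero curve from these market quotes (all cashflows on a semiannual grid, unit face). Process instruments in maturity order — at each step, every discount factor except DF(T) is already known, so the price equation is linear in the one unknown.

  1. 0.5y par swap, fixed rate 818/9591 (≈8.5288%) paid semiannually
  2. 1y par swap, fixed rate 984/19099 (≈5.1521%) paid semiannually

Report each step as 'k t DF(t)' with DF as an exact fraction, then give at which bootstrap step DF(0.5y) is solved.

1 1/2 9591/10000
2 1 2377/2500
DF(0.5y) is solved at step 1

step 1 [0.5y] swap r/2=409/9591: DF=(1 − 409/9591·(0))/(1+409/9591) = 9591/10000 ≈ 0.959100
step 2 [1y] swap r/2=492/19099: DF=(1 − 492/19099·(0.959100))/(1+492/19099) = 2377/2500 ≈ 0.950800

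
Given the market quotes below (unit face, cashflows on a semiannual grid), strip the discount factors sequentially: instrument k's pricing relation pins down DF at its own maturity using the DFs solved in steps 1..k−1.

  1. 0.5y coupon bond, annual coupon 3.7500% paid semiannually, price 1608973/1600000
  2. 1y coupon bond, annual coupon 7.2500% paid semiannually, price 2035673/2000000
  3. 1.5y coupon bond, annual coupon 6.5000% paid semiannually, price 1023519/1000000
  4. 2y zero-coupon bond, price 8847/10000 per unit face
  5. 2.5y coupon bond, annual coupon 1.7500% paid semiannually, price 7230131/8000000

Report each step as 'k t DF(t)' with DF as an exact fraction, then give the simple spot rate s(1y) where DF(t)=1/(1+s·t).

1 1/2 9871/10000
2 1 9477/10000
3 3/2 1163/1250
4 2 8847/10000
5 5/2 4317/5000
s(1y) = (1/(9477/10000) − 1)/(1) = 523/9477 ≈ 5.5186%

step 1 [0.5y] bond c/2=3/160: DF=(1608973/1600000 − 3/160·(0))/(1+3/160) = 9871/10000 ≈ 0.987100
step 2 [1y] bond c/2=29/800: DF=(2035673/2000000 − 29/800·(0.987100))/(1+29/800) = 9477/10000 ≈ 0.947700
step 3 [1.5y] bond c/2=13/400: DF=(1023519/1000000 − 13/400·(0.987100+0.947700))/(1+13/400) = 1163/1250 ≈ 0.930400
step 4 [2y] zero: DF = P = 8847/10000 ≈ 0.884700
step 5 [2.5y] bond c/2=7/800: DF=(7230131/8000000 − 7/800·(0.987100+0.947700+0.930400+0.884700))/(1+7/800) = 4317/5000 ≈ 0.863400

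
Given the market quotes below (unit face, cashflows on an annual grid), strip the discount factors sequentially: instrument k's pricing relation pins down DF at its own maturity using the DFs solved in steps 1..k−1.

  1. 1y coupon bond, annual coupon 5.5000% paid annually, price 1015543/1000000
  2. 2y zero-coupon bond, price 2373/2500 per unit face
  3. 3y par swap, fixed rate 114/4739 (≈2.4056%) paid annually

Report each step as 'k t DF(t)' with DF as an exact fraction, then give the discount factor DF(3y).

step 1 [1y] bond c/1=11/200: DF=(1015543/1000000 − 11/200·(0))/(1+11/200) = 4813/5000 ≈ 0.962600
step 2 [2y] zero: DF = P = 2373/2500 ≈ 0.949200
step 3 [3y] swap r/1=114/4739: DF=(1 − 114/4739·(0.962600+0.949200))/(1+114/4739) = 2329/2500 ≈ 0.931600

1 1 4813/5000
2 2 2373/2500
3 3 2329/2500
DF(3y) = 2329/2500 ≈ 0.931600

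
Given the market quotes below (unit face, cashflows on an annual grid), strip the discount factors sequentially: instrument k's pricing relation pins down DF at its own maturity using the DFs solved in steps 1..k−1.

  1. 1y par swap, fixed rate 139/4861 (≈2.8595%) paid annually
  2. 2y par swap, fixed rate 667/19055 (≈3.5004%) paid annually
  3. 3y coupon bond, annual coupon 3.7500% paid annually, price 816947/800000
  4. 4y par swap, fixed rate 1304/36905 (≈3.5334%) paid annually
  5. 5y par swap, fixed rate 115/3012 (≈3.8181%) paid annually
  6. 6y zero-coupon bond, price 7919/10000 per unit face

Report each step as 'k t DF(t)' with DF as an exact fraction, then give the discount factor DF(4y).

step 1 [1y] swap r/1=139/4861: DF=(1 − 139/4861·(0))/(1+139/4861) = 4861/5000 ≈ 0.972200
step 2 [2y] swap r/1=667/19055: DF=(1 − 667/19055·(0.972200))/(1+667/19055) = 9333/10000 ≈ 0.933300
step 3 [3y] bond c/1=3/80: DF=(816947/800000 − 3/80·(0.972200+0.933300))/(1+3/80) = 4577/5000 ≈ 0.915400
step 4 [4y] swap r/1=1304/36905: DF=(1 − 1304/36905·(0.972200+0.933300+0.915400))/(1+1304/36905) = 1087/1250 ≈ 0.869600
step 5 [5y] swap r/1=115/3012: DF=(1 − 115/3012·(0.972200+0.933300+0.915400+0.869600))/(1+115/3012) = 331/400 ≈ 0.827500
step 6 [6y] zero: DF = P = 7919/10000 ≈ 0.791900

1 1 4861/5000
2 2 9333/10000
3 3 4577/5000
4 4 1087/1250
5 5 331/400
6 6 7919/10000
DF(4y) = 1087/1250 ≈ 0.869600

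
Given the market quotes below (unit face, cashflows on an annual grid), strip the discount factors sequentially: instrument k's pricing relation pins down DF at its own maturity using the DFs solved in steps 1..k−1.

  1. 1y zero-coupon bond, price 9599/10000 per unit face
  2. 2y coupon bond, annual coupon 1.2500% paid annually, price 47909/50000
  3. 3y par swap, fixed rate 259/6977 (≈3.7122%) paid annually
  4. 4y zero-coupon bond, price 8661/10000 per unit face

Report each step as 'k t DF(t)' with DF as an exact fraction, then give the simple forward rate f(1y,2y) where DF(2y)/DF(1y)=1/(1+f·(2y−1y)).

step 1 [1y] zero: DF = P = 9599/10000 ≈ 0.959900
step 2 [2y] bond c/1=1/80: DF=(47909/50000 − 1/80·(0.959900))/(1+1/80) = 1869/2000 ≈ 0.934500
step 3 [3y] swap r/1=259/6977: DF=(1 − 259/6977·(0.959900+0.934500))/(1+259/6977) = 2241/2500 ≈ 0.896400
step 4 [4y] zero: DF = P = 8661/10000 ≈ 0.866100

1 1 9599/10000
2 2 1869/2000
3 3 2241/2500
4 4 8661/10000
f(1y,2y) = ((9599/10000)/(1869/2000) − 1)/(1) = 254/9345 ≈ 2.7180%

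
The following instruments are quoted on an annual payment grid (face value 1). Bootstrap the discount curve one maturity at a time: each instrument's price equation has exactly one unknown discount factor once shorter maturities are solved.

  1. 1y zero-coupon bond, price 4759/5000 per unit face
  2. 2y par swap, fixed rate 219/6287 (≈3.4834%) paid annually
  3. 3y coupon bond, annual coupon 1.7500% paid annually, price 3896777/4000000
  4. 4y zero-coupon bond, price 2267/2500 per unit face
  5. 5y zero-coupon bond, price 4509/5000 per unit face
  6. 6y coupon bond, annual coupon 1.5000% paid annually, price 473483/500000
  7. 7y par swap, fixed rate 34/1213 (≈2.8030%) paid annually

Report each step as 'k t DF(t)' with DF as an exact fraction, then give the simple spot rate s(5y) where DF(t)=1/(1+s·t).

1 1 4759/5000
2 2 9343/10000
3 3 37/40
4 4 2267/2500
5 5 4509/5000
6 6 8647/10000
7 7 1029/1250
s(5y) = (1/(4509/5000) − 1)/(5) = 491/22545 ≈ 2.1779%

step 1 [1y] zero: DF = P = 4759/5000 ≈ 0.951800
step 2 [2y] swap r/1=219/6287: DF=(1 − 219/6287·(0.951800))/(1+219/6287) = 9343/10000 ≈ 0.934300
step 3 [3y] bond c/1=7/400: DF=(3896777/4000000 − 7/400·(0.951800+0.934300))/(1+7/400) = 37/40 ≈ 0.925000
step 4 [4y] zero: DF = P = 2267/2500 ≈ 0.906800
step 5 [5y] zero: DF = P = 4509/5000 ≈ 0.901800
step 6 [6y] bond c/1=3/200: DF=(473483/500000 − 3/200·(0.951800+0.934300+0.925000+0.906800+0.901800))/(1+3/200) = 8647/10000 ≈ 0.864700
step 7 [7y] swap r/1=34/1213: DF=(1 − 34/1213·(0.951800+0.934300+0.925000+0.906800+0.901800+0.864700))/(1+34/1213) = 1029/1250 ≈ 0.823200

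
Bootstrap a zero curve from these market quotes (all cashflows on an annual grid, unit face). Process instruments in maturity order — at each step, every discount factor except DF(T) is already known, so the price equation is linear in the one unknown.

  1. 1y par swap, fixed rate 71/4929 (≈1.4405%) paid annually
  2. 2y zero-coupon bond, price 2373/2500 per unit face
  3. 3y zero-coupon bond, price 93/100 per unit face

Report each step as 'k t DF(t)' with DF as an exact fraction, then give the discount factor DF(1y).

1 1 4929/5000
2 2 2373/2500
3 3 93/100
DF(1y) = 4929/5000 ≈ 0.985800

step 1 [1y] swap r/1=71/4929: DF=(1 − 71/4929·(0))/(1+71/4929) = 4929/5000 ≈ 0.985800
step 2 [2y] zero: DF = P = 2373/2500 ≈ 0.949200
step 3 [3y] zero: DF = P = 93/100 ≈ 0.930000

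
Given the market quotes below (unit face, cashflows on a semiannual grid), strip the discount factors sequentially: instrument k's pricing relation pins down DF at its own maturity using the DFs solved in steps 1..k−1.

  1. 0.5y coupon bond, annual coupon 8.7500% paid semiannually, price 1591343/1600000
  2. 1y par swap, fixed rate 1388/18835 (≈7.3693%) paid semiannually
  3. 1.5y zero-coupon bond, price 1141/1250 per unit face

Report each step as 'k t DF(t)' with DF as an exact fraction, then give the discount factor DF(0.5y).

step 1 [0.5y] bond c/2=7/160: DF=(1591343/1600000 − 7/160·(0))/(1+7/160) = 9529/10000 ≈ 0.952900
step 2 [1y] swap r/2=694/18835: DF=(1 − 694/18835·(0.952900))/(1+694/18835) = 4653/5000 ≈ 0.930600
step 3 [1.5y] zero: DF = P = 1141/1250 ≈ 0.912800

1 1/2 9529/10000
2 1 4653/5000
3 3/2 1141/1250
DF(0.5y) = 9529/10000 ≈ 0.952900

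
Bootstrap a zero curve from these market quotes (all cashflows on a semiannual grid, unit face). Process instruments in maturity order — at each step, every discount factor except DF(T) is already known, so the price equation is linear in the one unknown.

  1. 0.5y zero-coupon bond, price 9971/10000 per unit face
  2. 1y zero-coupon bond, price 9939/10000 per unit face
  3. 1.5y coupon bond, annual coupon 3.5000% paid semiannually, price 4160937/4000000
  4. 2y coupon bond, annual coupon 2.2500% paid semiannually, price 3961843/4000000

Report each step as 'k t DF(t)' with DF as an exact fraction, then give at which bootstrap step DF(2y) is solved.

1 1/2 9971/10000
2 1 9939/10000
3 3/2 9881/10000
4 2 9463/10000
DF(2y) is solved at step 4

step 1 [0.5y] zero: DF = P = 9971/10000 ≈ 0.997100
step 2 [1y] zero: DF = P = 9939/10000 ≈ 0.993900
step 3 [1.5y] bond c/2=7/400: DF=(4160937/4000000 − 7/400·(0.997100+0.993900))/(1+7/400) = 9881/10000 ≈ 0.988100
step 4 [2y] bond c/2=9/800: DF=(3961843/4000000 − 9/800·(0.997100+0.993900+0.988100))/(1+9/800) = 9463/10000 ≈ 0.946300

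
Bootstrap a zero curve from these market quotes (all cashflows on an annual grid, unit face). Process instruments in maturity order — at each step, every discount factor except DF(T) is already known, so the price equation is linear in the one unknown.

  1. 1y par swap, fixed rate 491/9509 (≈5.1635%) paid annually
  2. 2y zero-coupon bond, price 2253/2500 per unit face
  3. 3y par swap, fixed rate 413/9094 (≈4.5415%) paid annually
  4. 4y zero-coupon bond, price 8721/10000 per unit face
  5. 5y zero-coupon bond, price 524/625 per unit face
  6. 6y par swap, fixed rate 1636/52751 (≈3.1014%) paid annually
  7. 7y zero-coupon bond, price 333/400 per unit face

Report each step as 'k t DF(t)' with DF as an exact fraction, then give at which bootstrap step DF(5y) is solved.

step 1 [1y] swap r/1=491/9509: DF=(1 − 491/9509·(0))/(1+491/9509) = 9509/10000 ≈ 0.950900
step 2 [2y] zero: DF = P = 2253/2500 ≈ 0.901200
step 3 [3y] swap r/1=413/9094: DF=(1 − 413/9094·(0.950900+0.901200))/(1+413/9094) = 8761/10000 ≈ 0.876100
step 4 [4y] zero: DF = P = 8721/10000 ≈ 0.872100
step 5 [5y] zero: DF = P = 524/625 ≈ 0.838400
step 6 [6y] swap r/1=1636/52751: DF=(1 − 1636/52751·(0.950900+0.901200+0.876100+0.872100+0.838400))/(1+1636/52751) = 2091/2500 ≈ 0.836400
step 7 [7y] zero: DF = P = 333/400 ≈ 0.832500

1 1 9509/10000
2 2 2253/2500
3 3 8761/10000
4 4 8721/10000
5 5 524/625
6 6 2091/2500
7 7 333/400
DF(5y) is solved at step 5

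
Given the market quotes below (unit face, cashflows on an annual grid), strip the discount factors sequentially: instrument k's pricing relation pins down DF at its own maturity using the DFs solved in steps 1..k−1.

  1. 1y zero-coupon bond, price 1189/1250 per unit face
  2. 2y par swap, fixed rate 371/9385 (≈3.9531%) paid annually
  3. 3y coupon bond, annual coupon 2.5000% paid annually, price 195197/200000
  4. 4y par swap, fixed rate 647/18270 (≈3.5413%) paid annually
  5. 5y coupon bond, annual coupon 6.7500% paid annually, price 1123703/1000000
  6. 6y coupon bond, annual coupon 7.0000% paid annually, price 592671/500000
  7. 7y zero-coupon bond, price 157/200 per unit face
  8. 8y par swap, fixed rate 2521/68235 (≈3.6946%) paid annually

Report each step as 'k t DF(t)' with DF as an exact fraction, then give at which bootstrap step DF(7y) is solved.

1 1 1189/1250
2 2 4629/5000
3 3 1133/1250
4 4 4353/5000
5 5 1027/1250
6 6 163/200
7 7 157/200
8 8 7479/10000
DF(7y) is solved at step 7

step 1 [1y] zero: DF = P = 1189/1250 ≈ 0.951200
step 2 [2y] swap r/1=371/9385: DF=(1 − 371/9385·(0.951200))/(1+371/9385) = 4629/5000 ≈ 0.925800
step 3 [3y] bond c/1=1/40: DF=(195197/200000 − 1/40·(0.951200+0.925800))/(1+1/40) = 1133/1250 ≈ 0.906400
step 4 [4y] swap r/1=647/18270: DF=(1 − 647/18270·(0.951200+0.925800+0.906400))/(1+647/18270) = 4353/5000 ≈ 0.870600
step 5 [5y] bond c/1=27/400: DF=(1123703/1000000 − 27/400·(0.951200+0.925800+0.906400+0.870600))/(1+27/400) = 1027/1250 ≈ 0.821600
step 6 [6y] bond c/1=7/100: DF=(592671/500000 − 7/100·(0.951200+0.925800+0.906400+0.870600+0.821600))/(1+7/100) = 163/200 ≈ 0.815000
step 7 [7y] zero: DF = P = 157/200 ≈ 0.785000
step 8 [8y] swap r/1=2521/68235: DF=(1 − 2521/68235·(0.951200+0.925800+0.906400+0.870600+0.821600+0.815000+0.785000))/(1+2521/68235) = 7479/10000 ≈ 0.747900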